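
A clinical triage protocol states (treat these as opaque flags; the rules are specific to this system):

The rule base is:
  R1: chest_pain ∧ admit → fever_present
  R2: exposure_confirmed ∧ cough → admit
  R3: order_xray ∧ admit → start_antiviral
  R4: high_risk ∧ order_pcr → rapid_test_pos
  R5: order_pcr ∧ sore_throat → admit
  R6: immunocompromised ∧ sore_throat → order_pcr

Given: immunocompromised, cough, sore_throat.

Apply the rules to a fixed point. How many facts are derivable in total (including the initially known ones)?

Round 1 — R6, derive order_pcr.
Round 2 — R5, derive admit.
Closure: {admit, cough, immunocompromised, order_pcr, sore_throat} — 5 facts.

5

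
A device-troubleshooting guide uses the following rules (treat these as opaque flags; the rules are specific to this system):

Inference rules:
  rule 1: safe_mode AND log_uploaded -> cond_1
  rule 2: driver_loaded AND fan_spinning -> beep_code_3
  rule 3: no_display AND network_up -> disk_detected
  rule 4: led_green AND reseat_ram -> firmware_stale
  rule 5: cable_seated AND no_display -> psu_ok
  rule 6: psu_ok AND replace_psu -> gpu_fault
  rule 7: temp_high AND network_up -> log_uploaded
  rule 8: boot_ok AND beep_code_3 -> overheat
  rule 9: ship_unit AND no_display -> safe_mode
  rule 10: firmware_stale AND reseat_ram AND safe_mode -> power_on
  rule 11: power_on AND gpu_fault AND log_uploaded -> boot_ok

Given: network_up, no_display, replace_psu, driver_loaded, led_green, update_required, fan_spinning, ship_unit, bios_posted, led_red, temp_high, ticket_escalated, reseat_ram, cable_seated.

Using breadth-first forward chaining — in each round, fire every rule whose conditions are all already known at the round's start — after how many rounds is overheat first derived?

Round 1: rule 2 [driver_loaded AND fan_spinning -> beep_code_3]; rule 3 [no_display AND network_up -> disk_detected]; rule 4 [led_green AND reseat_ram -> firmware_stale]; rule 5 [cable_seated AND no_display -> psu_ok]; rule 7 [temp_high AND network_up -> log_uploaded]; rule 9 [ship_unit AND no_display -> safe_mode]. Adds beep_code_3, disk_detected, firmware_stale, psu_ok, log_uploaded, safe_mode.
Round 2: rule 1 [safe_mode AND log_uploaded -> cond_1]; rule 6 [psu_ok AND replace_psu -> gpu_fault]; rule 10 [firmware_stale AND reseat_ram AND safe_mode -> power_on]. Adds cond_1, gpu_fault, power_on.
Round 3: rule 11 [power_on AND gpu_fault AND log_uploaded -> boot_ok]. Adds boot_ok.
Round 4: rule 8 [boot_ok AND beep_code_3 -> overheat]. Adds overheat.
overheat first appears in round 4.

4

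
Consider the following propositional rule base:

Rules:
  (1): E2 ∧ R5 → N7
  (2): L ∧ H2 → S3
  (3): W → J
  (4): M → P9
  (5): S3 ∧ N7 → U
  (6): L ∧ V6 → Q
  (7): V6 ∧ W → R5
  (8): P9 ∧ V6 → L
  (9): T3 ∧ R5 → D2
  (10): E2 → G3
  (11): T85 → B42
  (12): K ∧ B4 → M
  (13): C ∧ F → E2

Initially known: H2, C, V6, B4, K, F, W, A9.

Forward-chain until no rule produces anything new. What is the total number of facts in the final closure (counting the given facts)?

Round 1 fires (3), (7), (12), (13), giving J, R5, M, E2.
Round 2 fires (1), (4), (10), giving N7, P9, G3.
Round 3 fires (8), giving L.
Round 4 fires (2), (6), giving S3, Q.
Round 5 fires (5), giving U.
Closure: {A9, B4, C, E2, F, G3, H2, J, K, L, M, N7, P9, Q, R5, S3, U, V6, W} — 19 facts.

19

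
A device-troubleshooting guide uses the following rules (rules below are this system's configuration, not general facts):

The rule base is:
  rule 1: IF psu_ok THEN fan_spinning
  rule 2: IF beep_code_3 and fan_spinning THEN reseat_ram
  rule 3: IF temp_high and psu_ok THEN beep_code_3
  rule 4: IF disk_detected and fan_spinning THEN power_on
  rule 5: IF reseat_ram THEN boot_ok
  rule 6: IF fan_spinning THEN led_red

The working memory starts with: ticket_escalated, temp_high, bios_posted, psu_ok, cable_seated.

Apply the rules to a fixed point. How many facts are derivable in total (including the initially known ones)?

10

Round 1: rule 1 [IF psu_ok THEN fan_spinning]; rule 3 [IF temp_high and psu_ok THEN beep_code_3]. Adds fan_spinning, beep_code_3.
Round 2: rule 2 [IF beep_code_3 and fan_spinning THEN reseat_ram]; rule 6 [IF fan_spinning THEN led_red]. Adds reseat_ram, led_red.
Round 3: rule 5 [IF reseat_ram THEN boot_ok]. Adds boot_ok.
Closure: {beep_code_3, bios_posted, boot_ok, cable_seated, fan_spinning, led_red, psu_ok, reseat_ram, temp_high, ticket_escalated} — 10 facts.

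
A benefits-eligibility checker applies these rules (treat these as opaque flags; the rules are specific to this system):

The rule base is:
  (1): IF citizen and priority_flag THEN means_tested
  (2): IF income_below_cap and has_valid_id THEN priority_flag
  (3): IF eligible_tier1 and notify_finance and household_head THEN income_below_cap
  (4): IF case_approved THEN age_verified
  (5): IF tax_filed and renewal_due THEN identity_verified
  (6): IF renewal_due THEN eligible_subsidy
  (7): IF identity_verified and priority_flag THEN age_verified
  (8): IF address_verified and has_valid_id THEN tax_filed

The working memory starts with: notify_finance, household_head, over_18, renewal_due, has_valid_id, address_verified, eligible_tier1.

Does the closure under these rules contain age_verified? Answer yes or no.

yes

Round 1 — (3), (6), (8), derive income_below_cap, eligible_subsidy, tax_filed.
Round 2 — (2), (5), derive priority_flag, identity_verified.
Round 3 — (7), derive age_verified.
age_verified appears in round 3, so it is derivable.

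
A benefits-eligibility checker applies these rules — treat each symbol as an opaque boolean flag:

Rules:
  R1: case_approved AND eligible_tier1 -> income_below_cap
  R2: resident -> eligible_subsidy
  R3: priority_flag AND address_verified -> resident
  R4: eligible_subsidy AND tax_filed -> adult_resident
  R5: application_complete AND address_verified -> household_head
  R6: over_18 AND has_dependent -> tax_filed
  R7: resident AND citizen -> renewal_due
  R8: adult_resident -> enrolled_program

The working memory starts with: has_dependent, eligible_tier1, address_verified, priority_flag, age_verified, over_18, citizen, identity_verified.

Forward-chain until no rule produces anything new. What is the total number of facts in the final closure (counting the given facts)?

Round 1 — R3, R6, derive resident, tax_filed.
Round 2 — R2, R7, derive eligible_subsidy, renewal_due.
Round 3 — R4, derive adult_resident.
Round 4 — R8, derive enrolled_program.
Closure: {address_verified, adult_resident, age_verified, citizen, eligible_subsidy, eligible_tier1, enrolled_program, has_dependent, identity_verified, over_18, priority_flag, renewal_due, resident, tax_filed} — 14 facts.

14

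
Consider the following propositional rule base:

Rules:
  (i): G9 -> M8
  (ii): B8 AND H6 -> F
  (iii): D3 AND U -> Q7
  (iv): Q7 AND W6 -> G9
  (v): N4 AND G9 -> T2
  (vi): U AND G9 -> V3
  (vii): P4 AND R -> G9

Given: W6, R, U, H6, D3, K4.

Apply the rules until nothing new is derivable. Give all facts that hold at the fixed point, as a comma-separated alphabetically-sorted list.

Round 1: (iii) [D3 AND U -> Q7]. Adds Q7.
Round 2: (iv) [Q7 AND W6 -> G9]. Adds G9.
Round 3: (i) [G9 -> M8]; (vi) [U AND G9 -> V3]. Adds M8, V3.

D3, G9, H6, K4, M8, Q7, R, U, V3, W6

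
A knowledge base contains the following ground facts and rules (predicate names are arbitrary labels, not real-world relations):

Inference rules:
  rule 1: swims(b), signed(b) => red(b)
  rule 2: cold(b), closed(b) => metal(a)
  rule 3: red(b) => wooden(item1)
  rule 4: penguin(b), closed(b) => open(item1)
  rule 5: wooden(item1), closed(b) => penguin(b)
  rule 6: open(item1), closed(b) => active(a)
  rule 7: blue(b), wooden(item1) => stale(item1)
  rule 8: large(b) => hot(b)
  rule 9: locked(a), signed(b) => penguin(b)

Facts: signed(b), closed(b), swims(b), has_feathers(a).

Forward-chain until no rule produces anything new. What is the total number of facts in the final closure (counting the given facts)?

9

Round 1: rule 1 [swims(b), signed(b) => red(b)]. Adds red(b).
Round 2: rule 3 [red(b) => wooden(item1)]. Adds wooden(item1).
Round 3: rule 5 [wooden(item1), closed(b) => penguin(b)]. Adds penguin(b).
Round 4: rule 4 [penguin(b), closed(b) => open(item1)]. Adds open(item1).
Round 5: rule 6 [open(item1), closed(b) => active(a)]. Adds active(a).
Closure: {active(a), closed(b), has_feathers(a), open(item1), penguin(b), red(b), signed(b), swims(b), wooden(item1)} — 9 facts.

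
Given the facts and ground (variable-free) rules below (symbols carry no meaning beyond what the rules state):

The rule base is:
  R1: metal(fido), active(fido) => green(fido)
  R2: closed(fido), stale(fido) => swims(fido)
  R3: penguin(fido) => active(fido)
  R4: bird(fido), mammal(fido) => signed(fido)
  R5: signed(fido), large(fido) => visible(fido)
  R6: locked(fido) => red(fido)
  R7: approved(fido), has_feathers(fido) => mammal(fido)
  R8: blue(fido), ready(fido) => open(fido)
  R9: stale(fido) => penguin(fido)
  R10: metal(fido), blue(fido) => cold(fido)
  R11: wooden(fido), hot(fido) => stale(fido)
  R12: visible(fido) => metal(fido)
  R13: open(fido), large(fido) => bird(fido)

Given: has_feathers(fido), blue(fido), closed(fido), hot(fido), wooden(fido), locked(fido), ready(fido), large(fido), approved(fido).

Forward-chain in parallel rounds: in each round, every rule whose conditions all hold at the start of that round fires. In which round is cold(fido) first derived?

Round 1: R6 [locked(fido) => red(fido)]; R7 [approved(fido), has_feathers(fido) => mammal(fido)]; R8 [blue(fido), ready(fido) => open(fido)]; R11 [wooden(fido), hot(fido) => stale(fido)]. New: red(fido), mammal(fido), open(fido), stale(fido).
Round 2: R2 [closed(fido), stale(fido) => swims(fido)]; R9 [stale(fido) => penguin(fido)]; R13 [open(fido), large(fido) => bird(fido)]. New: swims(fido), penguin(fido), bird(fido).
Round 3: R3 [penguin(fido) => active(fido)]; R4 [bird(fido), mammal(fido) => signed(fido)]. New: active(fido), signed(fido).
Round 4: R5 [signed(fido), large(fido) => visible(fido)]. New: visible(fido).
Round 5: R12 [visible(fido) => metal(fido)]. New: metal(fido).
Round 6: R1 [metal(fido), active(fido) => green(fido)]; R10 [metal(fido), blue(fido) => cold(fido)]. New: green(fido), cold(fido).
cold(fido) first appears in round 6.

6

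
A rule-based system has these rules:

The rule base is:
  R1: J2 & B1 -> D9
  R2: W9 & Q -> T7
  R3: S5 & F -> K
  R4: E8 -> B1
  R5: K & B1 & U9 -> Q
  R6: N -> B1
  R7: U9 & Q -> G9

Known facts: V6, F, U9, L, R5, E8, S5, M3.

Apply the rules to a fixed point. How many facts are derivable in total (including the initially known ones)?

12

Round 1 fires R3, R4, giving K, B1.
Round 2 fires R5, giving Q.
Round 3 fires R7, giving G9.
Closure: {B1, E8, F, G9, K, L, M3, Q, R5, S5, U9, V6} — 12 facts.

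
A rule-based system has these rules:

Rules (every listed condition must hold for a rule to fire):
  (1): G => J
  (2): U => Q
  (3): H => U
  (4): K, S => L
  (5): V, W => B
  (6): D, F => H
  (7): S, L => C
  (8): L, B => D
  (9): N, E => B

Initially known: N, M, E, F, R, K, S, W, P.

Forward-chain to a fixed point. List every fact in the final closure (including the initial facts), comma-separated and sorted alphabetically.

[1] (4) [K, S => L]; (9) [N, E => B]. ⇒ new: L, B.
[2] (7) [S, L => C]; (8) [L, B => D]. ⇒ new: C, D.
[3] (6) [D, F => H]. ⇒ new: H.
[4] (3) [H => U]. ⇒ new: U.
[5] (2) [U => Q]. ⇒ new: Q.

B, C, D, E, F, H, K, L, M, N, P, Q, R, S, U, W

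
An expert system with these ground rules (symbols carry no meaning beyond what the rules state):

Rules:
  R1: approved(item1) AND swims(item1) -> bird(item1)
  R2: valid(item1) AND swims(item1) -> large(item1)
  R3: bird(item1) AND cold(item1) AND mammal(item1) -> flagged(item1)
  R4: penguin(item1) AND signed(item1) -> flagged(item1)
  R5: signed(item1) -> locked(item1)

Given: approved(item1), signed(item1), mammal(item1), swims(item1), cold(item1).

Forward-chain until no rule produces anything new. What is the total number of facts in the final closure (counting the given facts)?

Round 1: R1 [approved(item1) AND swims(item1) -> bird(item1)]; R5 [signed(item1) -> locked(item1)]. Adds bird(item1), locked(item1).
Round 2: R3 [bird(item1) AND cold(item1) AND mammal(item1) -> flagged(item1)]. Adds flagged(item1).
Closure: {approved(item1), bird(item1), cold(item1), flagged(item1), locked(item1), mammal(item1), signed(item1), swims(item1)} — 8 facts.

8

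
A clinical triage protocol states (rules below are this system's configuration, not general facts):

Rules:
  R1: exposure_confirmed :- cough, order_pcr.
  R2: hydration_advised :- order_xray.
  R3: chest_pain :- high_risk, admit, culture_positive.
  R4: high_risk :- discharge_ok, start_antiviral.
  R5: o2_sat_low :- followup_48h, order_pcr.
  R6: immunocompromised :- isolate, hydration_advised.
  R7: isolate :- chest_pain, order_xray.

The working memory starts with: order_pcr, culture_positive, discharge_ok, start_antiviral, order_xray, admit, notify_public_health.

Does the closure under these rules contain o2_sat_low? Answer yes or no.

Round 1 fires R2, R4, giving hydration_advised, high_risk.
Round 2 fires R3, giving chest_pain.
Round 3 fires R7, giving isolate.
Round 4 fires R6, giving immunocompromised.
Fixed point reached. o2_sat_low is concluded only by R5; R5 needs followup_48h (never derived).

no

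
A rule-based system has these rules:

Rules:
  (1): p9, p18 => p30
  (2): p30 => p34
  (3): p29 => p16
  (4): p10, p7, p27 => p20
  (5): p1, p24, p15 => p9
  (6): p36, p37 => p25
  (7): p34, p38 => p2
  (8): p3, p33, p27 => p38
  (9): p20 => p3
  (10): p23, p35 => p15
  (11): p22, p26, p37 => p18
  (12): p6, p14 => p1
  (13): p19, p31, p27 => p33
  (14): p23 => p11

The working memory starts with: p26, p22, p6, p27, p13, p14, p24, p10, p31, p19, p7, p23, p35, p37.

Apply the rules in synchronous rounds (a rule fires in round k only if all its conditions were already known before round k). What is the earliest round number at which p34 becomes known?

4

Round 1: (4) [p10, p7, p27 => p20]; (10) [p23, p35 => p15]; (11) [p22, p26, p37 => p18]; (12) [p6, p14 => p1]; (13) [p19, p31, p27 => p33]; (14) [p23 => p11]. Adds p20, p15, p18, p1, p33, p11.
Round 2: (5) [p1, p24, p15 => p9]; (9) [p20 => p3]. Adds p9, p3.
Round 3: (1) [p9, p18 => p30]; (8) [p3, p33, p27 => p38]. Adds p30, p38.
Round 4: (2) [p30 => p34]. Adds p34.
p34 first appears in round 4.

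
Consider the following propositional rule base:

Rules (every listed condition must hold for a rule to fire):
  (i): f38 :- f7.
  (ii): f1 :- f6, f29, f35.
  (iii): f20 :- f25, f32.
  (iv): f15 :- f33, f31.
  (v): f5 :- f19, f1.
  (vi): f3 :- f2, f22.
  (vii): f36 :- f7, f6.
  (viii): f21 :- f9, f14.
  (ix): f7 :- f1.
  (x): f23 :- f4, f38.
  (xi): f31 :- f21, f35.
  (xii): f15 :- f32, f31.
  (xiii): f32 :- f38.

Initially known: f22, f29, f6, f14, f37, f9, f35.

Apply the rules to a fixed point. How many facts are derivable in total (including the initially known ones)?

Round 1: (ii) [f1 :- f6, f29, f35.]; (viii) [f21 :- f9, f14.]. New: f1, f21.
Round 2: (ix) [f7 :- f1.]; (xi) [f31 :- f21, f35.]. New: f7, f31.
Round 3: (i) [f38 :- f7.]; (vii) [f36 :- f7, f6.]. New: f38, f36.
Round 4: (xiii) [f32 :- f38.]. New: f32.
Round 5: (xii) [f15 :- f32, f31.]. New: f15.
Closure: {f1, f14, f15, f21, f22, f29, f31, f32, f35, f36, f37, f38, f6, f7, f9} — 15 facts.

15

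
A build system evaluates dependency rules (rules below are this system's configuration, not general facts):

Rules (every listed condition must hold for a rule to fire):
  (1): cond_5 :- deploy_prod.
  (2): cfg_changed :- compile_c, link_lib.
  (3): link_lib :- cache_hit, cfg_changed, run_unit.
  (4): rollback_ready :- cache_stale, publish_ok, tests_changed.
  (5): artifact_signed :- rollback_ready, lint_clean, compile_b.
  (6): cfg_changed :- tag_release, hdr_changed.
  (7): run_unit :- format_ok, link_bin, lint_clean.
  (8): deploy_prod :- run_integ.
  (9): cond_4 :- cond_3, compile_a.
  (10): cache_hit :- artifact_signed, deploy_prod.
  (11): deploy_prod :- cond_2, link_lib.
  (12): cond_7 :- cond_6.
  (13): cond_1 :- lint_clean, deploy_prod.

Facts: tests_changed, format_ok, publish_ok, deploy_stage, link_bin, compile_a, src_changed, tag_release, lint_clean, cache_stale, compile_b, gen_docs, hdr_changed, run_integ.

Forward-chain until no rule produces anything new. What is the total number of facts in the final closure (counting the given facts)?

Round 1 — (4), (6), (7), (8), derive rollback_ready, cfg_changed, run_unit, deploy_prod.
Round 2 — (1), (5), (13), derive cond_5, artifact_signed, cond_1.
Round 3 — (10), derive cache_hit.
Round 4 — (3), derive link_lib.
Closure: {artifact_signed, cache_hit, cache_stale, cfg_changed, compile_a, compile_b, cond_1, cond_5, deploy_prod, deploy_stage, format_ok, gen_docs, hdr_changed, link_bin, link_lib, lint_clean, publish_ok, rollback_ready, run_integ, run_unit, src_changed, tag_release, tests_changed} — 23 facts.

23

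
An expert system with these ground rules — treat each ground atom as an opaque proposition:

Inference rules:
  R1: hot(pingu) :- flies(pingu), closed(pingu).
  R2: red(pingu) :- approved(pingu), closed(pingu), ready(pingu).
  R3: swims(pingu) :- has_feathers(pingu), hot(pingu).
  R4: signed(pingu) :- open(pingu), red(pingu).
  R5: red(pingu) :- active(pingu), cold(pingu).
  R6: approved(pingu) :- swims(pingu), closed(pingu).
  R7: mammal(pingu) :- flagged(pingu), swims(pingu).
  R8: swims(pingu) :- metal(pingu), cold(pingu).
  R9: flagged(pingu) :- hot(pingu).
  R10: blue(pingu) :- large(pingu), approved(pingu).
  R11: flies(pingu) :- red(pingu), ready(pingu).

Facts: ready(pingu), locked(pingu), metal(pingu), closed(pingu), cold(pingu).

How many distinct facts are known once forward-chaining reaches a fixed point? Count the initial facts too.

Round 1 fires R8, giving swims(pingu).
Round 2 fires R6, giving approved(pingu).
Round 3 fires R2, giving red(pingu).
Round 4 fires R11, giving flies(pingu).
Round 5 fires R1, giving hot(pingu).
Round 6 fires R9, giving flagged(pingu).
Round 7 fires R7, giving mammal(pingu).
Closure: {approved(pingu), closed(pingu), cold(pingu), flagged(pingu), flies(pingu), hot(pingu), locked(pingu), mammal(pingu), metal(pingu), ready(pingu), red(pingu), swims(pingu)} — 12 facts.

12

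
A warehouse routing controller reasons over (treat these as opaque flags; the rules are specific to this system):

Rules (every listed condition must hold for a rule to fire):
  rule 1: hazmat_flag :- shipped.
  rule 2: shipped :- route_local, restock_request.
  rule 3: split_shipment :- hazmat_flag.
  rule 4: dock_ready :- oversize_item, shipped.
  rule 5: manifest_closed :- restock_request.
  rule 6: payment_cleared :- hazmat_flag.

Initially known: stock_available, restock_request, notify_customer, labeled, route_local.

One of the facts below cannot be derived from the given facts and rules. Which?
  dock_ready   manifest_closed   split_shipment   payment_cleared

dock_ready

Round 1: rule 2 [shipped :- route_local, restock_request.]; rule 5 [manifest_closed :- restock_request.]. New: shipped, manifest_closed.
Round 2: rule 1 [hazmat_flag :- shipped.]. New: hazmat_flag.
Round 3: rule 3 [split_shipment :- hazmat_flag.]; rule 6 [payment_cleared :- hazmat_flag.]. New: split_shipment, payment_cleared.
Derived: manifest_closed (round 1), payment_cleared (round 3), split_shipment (round 3). dock_ready never appears in any round.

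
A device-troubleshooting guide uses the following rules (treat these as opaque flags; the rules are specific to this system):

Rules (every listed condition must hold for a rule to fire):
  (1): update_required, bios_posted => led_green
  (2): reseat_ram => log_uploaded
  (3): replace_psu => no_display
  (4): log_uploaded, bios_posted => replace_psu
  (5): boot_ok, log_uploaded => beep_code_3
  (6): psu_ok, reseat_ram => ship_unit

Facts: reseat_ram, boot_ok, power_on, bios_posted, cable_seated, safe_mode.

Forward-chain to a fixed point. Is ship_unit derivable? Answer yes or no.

no

[1] (2) [reseat_ram => log_uploaded]. ⇒ new: log_uploaded.
[2] (4) [log_uploaded, bios_posted => replace_psu]; (5) [boot_ok, log_uploaded => beep_code_3]. ⇒ new: replace_psu, beep_code_3.
[3] (3) [replace_psu => no_display]. ⇒ new: no_display.
Fixed point reached. ship_unit is concluded only by (6); (6) needs psu_ok (never derived).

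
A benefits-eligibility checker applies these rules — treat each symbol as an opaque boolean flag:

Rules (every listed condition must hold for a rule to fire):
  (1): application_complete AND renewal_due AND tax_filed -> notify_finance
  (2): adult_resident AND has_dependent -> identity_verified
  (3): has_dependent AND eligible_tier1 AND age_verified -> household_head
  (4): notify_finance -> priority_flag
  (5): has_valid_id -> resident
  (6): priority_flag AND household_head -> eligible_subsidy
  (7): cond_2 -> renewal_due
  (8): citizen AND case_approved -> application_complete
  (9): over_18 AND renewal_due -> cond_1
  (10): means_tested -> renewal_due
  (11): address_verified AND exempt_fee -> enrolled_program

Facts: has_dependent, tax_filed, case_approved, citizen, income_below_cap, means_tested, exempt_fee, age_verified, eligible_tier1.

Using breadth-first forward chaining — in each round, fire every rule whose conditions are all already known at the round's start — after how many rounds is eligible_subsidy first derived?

Round 1: (3) [has_dependent AND eligible_tier1 AND age_verified -> household_head]; (8) [citizen AND case_approved -> application_complete]; (10) [means_tested -> renewal_due]. New: household_head, application_complete, renewal_due.
Round 2: (1) [application_complete AND renewal_due AND tax_filed -> notify_finance]. New: notify_finance.
Round 3: (4) [notify_finance -> priority_flag]. New: priority_flag.
Round 4: (6) [priority_flag AND household_head -> eligible_subsidy]. New: eligible_subsidy.
eligible_subsidy first appears in round 4.

4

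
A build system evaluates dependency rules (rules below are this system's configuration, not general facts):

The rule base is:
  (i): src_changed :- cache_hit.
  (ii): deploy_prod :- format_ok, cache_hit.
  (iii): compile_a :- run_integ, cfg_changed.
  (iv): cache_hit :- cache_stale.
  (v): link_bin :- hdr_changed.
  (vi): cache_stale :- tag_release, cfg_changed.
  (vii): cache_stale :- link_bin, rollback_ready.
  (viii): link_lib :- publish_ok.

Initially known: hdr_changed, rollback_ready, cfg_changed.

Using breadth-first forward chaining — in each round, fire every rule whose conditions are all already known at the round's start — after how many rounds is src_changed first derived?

Round 1: (v) [link_bin :- hdr_changed.]. Adds link_bin.
Round 2: (vii) [cache_stale :- link_bin, rollback_ready.]. Adds cache_stale.
Round 3: (iv) [cache_hit :- cache_stale.]. Adds cache_hit.
Round 4: (i) [src_changed :- cache_hit.]. Adds src_changed.
src_changed first appears in round 4.

4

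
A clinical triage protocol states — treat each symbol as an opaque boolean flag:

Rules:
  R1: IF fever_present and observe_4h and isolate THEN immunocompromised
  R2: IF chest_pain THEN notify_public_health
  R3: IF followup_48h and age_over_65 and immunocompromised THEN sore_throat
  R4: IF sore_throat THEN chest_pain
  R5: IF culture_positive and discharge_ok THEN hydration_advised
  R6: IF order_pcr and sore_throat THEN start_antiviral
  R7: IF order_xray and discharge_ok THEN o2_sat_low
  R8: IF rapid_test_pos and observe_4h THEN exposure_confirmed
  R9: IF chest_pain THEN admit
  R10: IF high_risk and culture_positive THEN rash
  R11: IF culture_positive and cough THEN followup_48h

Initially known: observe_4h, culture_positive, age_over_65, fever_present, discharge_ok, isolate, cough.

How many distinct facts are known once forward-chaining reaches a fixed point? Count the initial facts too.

[1] R1 [IF fever_present and observe_4h and isolate THEN immunocompromised]; R5 [IF culture_positive and discharge_ok THEN hydration_advised]; R11 [IF culture_positive and cough THEN followup_48h]. ⇒ new: immunocompromised, hydration_advised, followup_48h.
[2] R3 [IF followup_48h and age_over_65 and immunocompromised THEN sore_throat]. ⇒ new: sore_throat.
[3] R4 [IF sore_throat THEN chest_pain]. ⇒ new: chest_pain.
[4] R2 [IF chest_pain THEN notify_public_health]; R9 [IF chest_pain THEN admit]. ⇒ new: notify_public_health, admit.
Closure: {admit, age_over_65, chest_pain, cough, culture_positive, discharge_ok, fever_present, followup_48h, hydration_advised, immunocompromised, isolate, notify_public_health, observe_4h, sore_throat} — 14 facts.

14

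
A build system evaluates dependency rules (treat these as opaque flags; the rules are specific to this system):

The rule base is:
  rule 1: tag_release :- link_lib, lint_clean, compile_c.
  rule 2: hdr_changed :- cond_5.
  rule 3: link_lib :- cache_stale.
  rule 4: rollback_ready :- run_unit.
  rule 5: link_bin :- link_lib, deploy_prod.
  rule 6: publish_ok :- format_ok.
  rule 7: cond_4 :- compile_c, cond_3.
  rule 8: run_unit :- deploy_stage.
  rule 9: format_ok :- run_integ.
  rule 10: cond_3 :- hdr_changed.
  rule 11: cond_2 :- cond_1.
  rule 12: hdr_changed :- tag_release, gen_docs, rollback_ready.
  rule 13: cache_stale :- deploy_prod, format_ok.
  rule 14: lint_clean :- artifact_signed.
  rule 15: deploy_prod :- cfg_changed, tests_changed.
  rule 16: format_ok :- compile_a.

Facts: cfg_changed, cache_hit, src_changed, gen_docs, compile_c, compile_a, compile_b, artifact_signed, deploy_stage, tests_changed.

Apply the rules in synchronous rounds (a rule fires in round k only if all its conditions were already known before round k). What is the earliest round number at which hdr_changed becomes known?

[1] rule 8 [run_unit :- deploy_stage.]; rule 14 [lint_clean :- artifact_signed.]; rule 15 [deploy_prod :- cfg_changed, tests_changed.]; rule 16 [format_ok :- compile_a.]. ⇒ new: run_unit, lint_clean, deploy_prod, format_ok.
[2] rule 4 [rollback_ready :- run_unit.]; rule 6 [publish_ok :- format_ok.]; rule 13 [cache_stale :- deploy_prod, format_ok.]. ⇒ new: rollback_ready, publish_ok, cache_stale.
[3] rule 3 [link_lib :- cache_stale.]. ⇒ new: link_lib.
[4] rule 1 [tag_release :- link_lib, lint_clean, compile_c.]; rule 5 [link_bin :- link_lib, deploy_prod.]. ⇒ new: tag_release, link_bin.
[5] rule 12 [hdr_changed :- tag_release, gen_docs, rollback_ready.]. ⇒ new: hdr_changed.
hdr_changed first appears in round 5.

5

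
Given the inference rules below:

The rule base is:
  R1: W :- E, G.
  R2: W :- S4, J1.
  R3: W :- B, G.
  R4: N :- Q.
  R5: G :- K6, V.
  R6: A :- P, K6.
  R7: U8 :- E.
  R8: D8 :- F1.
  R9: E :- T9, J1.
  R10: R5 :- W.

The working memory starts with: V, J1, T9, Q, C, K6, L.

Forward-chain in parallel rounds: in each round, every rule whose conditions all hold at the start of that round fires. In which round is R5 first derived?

[1] R4 [N :- Q.]; R5 [G :- K6, V.]; R9 [E :- T9, J1.]. ⇒ new: N, G, E.
[2] R1 [W :- E, G.]; R7 [U8 :- E.]. ⇒ new: W, U8.
[3] R10 [R5 :- W.]. ⇒ new: R5.
R5 first appears in round 3.

3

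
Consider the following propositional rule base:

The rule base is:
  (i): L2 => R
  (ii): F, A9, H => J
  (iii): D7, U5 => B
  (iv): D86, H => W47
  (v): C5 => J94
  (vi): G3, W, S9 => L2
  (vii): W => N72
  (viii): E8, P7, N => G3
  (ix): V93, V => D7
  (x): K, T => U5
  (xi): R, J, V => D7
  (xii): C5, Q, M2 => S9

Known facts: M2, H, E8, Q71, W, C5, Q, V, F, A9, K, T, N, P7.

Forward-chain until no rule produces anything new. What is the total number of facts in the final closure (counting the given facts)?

Round 1 — (ii), (v), (vii), (viii), (x), (xii), derive J, J94, N72, G3, U5, S9.
Round 2 — (vi), derive L2.
Round 3 — (i), derive R.
Round 4 — (xi), derive D7.
Round 5 — (iii), derive B.
Closure: {A9, B, C5, D7, E8, F, G3, H, J, J94, K, L2, M2, N, N72, P7, Q, Q71, R, S9, T, U5, V, W} — 24 facts.

24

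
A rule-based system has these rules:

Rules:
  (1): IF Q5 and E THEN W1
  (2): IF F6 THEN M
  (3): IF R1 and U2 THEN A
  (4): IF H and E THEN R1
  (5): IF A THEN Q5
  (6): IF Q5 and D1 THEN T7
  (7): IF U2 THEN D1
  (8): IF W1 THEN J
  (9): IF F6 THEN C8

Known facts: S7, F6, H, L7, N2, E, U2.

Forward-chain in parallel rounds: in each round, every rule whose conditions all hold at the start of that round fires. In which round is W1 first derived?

4

Round 1 — (2), (4), (7), (9), derive M, R1, D1, C8.
Round 2 — (3), derive A.
Round 3 — (5), derive Q5.
Round 4 — (1), (6), derive W1, T7.
W1 first appears in round 4.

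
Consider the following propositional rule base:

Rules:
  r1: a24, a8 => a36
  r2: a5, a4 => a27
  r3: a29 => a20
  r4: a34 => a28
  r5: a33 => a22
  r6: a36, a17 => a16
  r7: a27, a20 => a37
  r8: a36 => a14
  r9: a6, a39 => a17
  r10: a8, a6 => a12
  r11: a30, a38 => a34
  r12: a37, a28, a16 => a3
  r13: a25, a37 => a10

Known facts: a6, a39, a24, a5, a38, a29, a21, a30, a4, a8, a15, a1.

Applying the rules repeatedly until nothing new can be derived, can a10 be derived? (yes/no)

no

[1] r1 [a24, a8 => a36]; r2 [a5, a4 => a27]; r3 [a29 => a20]; r9 [a6, a39 => a17]; r10 [a8, a6 => a12]; r11 [a30, a38 => a34]. ⇒ new: a36, a27, a20, a17, a12, a34.
[2] r4 [a34 => a28]; r6 [a36, a17 => a16]; r7 [a27, a20 => a37]; r8 [a36 => a14]. ⇒ new: a28, a16, a37, a14.
[3] r12 [a37, a28, a16 => a3]. ⇒ new: a3.
Fixed point reached. a10 is concluded only by r13; r13 needs a25 (never derived).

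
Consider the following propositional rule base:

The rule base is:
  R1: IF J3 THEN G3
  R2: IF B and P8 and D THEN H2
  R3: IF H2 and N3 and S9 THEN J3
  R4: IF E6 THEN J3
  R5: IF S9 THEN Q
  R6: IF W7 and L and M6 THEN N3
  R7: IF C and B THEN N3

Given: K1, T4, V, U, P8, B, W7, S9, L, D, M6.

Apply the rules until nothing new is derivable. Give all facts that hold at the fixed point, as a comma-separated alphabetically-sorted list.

B, D, G3, H2, J3, K1, L, M6, N3, P8, Q, S9, T4, U, V, W7

[1] R2 [IF B and P8 and D THEN H2]; R5 [IF S9 THEN Q]; R6 [IF W7 and L and M6 THEN N3]. ⇒ new: H2, Q, N3.
[2] R3 [IF H2 and N3 and S9 THEN J3]. ⇒ new: J3.
[3] R1 [IF J3 THEN G3]. ⇒ new: G3.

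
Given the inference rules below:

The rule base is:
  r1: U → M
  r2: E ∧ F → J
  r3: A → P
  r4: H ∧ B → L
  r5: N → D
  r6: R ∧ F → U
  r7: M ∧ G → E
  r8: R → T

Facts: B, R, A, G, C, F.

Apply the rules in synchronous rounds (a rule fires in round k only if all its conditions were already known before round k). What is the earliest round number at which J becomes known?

Round 1 fires r3, r6, r8, giving P, U, T.
Round 2 fires r1, giving M.
Round 3 fires r7, giving E.
Round 4 fires r2, giving J.
J first appears in round 4.

4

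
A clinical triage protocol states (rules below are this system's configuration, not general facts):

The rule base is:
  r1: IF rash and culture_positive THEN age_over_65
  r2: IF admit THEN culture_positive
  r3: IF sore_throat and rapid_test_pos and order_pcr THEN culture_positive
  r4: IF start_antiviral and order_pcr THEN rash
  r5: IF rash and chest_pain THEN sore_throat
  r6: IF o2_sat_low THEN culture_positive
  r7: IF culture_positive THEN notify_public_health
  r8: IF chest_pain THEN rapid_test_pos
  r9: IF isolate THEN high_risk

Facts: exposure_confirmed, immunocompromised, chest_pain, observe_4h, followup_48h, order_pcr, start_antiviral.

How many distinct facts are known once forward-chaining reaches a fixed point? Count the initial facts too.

[1] r4 [IF start_antiviral and order_pcr THEN rash]; r8 [IF chest_pain THEN rapid_test_pos]. ⇒ new: rash, rapid_test_pos.
[2] r5 [IF rash and chest_pain THEN sore_throat]. ⇒ new: sore_throat.
[3] r3 [IF sore_throat and rapid_test_pos and order_pcr THEN culture_positive]. ⇒ new: culture_positive.
[4] r1 [IF rash and culture_positive THEN age_over_65]; r7 [IF culture_positive THEN notify_public_health]. ⇒ new: age_over_65, notify_public_health.
Closure: {age_over_65, chest_pain, culture_positive, exposure_confirmed, followup_48h, immunocompromised, notify_public_health, observe_4h, order_pcr, rapid_test_pos, rash, sore_throat, start_antiviral} — 13 facts.

13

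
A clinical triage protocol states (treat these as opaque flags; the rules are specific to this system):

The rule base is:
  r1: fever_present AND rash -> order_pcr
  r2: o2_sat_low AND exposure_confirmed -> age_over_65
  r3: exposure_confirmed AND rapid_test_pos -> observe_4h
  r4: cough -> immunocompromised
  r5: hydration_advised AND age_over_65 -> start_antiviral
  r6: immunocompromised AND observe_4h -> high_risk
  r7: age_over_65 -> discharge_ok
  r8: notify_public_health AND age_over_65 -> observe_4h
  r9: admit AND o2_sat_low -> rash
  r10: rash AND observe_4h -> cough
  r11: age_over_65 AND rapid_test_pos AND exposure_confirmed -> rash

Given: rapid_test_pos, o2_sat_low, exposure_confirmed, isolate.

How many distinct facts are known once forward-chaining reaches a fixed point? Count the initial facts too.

11

Round 1 fires r2, r3, giving age_over_65, observe_4h.
Round 2 fires r7, r11, giving discharge_ok, rash.
Round 3 fires r10, giving cough.
Round 4 fires r4, giving immunocompromised.
Round 5 fires r6, giving high_risk.
Closure: {age_over_65, cough, discharge_ok, exposure_confirmed, high_risk, immunocompromised, isolate, o2_sat_low, observe_4h, rapid_test_pos, rash} — 11 facts.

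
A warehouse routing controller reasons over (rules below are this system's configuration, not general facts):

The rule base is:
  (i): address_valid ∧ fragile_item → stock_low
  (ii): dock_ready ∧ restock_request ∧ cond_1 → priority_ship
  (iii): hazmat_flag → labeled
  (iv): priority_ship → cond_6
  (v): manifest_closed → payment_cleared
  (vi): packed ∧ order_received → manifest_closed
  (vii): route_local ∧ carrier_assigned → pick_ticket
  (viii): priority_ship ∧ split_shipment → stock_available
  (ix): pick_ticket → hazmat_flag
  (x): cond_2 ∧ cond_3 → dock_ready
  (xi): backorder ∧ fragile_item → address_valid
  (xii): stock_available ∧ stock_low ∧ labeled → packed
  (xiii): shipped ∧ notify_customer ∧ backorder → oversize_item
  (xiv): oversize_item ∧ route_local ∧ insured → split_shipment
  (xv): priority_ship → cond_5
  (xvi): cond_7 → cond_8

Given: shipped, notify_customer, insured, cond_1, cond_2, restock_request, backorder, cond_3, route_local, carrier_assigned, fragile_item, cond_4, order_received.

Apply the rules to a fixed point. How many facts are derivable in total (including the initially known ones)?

Round 1: (vii) [route_local ∧ carrier_assigned → pick_ticket]; (x) [cond_2 ∧ cond_3 → dock_ready]; (xi) [backorder ∧ fragile_item → address_valid]; (xiii) [shipped ∧ notify_customer ∧ backorder → oversize_item]. Adds pick_ticket, dock_ready, address_valid, oversize_item.
Round 2: (i) [address_valid ∧ fragile_item → stock_low]; (ii) [dock_ready ∧ restock_request ∧ cond_1 → priority_ship]; (ix) [pick_ticket → hazmat_flag]; (xiv) [oversize_item ∧ route_local ∧ insured → split_shipment]. Adds stock_low, priority_ship, hazmat_flag, split_shipment.
Round 3: (iii) [hazmat_flag → labeled]; (iv) [priority_ship → cond_6]; (viii) [priority_ship ∧ split_shipment → stock_available]; (xv) [priority_ship → cond_5]. Adds labeled, cond_6, stock_available, cond_5.
Round 4: (xii) [stock_available ∧ stock_low ∧ labeled → packed]. Adds packed.
Round 5: (vi) [packed ∧ order_received → manifest_closed]. Adds manifest_closed.
Round 6: (v) [manifest_closed → payment_cleared]. Adds payment_cleared.
Closure: {address_valid, backorder, carrier_assigned, cond_1, cond_2, cond_3, cond_4, cond_5, cond_6, dock_ready, fragile_item, hazmat_flag, insured, labeled, manifest_closed, notify_customer, order_received, oversize_item, packed, payment_cleared, pick_ticket, priority_ship, restock_request, route_local, shipped, split_shipment, stock_available, stock_low} — 28 facts.

28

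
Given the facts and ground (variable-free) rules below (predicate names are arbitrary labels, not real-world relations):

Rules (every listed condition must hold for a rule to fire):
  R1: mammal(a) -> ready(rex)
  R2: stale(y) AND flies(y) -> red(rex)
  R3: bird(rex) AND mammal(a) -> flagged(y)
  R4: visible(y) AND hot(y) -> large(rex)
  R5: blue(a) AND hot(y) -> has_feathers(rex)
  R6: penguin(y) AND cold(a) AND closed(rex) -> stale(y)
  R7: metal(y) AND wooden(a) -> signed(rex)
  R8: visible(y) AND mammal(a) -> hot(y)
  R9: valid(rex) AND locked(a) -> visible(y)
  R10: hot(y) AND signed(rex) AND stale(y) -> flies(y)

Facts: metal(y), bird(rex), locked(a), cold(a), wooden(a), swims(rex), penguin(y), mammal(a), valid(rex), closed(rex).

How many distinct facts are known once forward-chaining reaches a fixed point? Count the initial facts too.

Round 1 — R1, R3, R6, R7, R9, derive ready(rex), flagged(y), stale(y), signed(rex), visible(y).
Round 2 — R8, derive hot(y).
Round 3 — R4, R10, derive large(rex), flies(y).
Round 4 — R2, derive red(rex).
Closure: {bird(rex), closed(rex), cold(a), flagged(y), flies(y), hot(y), large(rex), locked(a), mammal(a), metal(y), penguin(y), ready(rex), red(rex), signed(rex), stale(y), swims(rex), valid(rex), visible(y), wooden(a)} — 19 facts.

19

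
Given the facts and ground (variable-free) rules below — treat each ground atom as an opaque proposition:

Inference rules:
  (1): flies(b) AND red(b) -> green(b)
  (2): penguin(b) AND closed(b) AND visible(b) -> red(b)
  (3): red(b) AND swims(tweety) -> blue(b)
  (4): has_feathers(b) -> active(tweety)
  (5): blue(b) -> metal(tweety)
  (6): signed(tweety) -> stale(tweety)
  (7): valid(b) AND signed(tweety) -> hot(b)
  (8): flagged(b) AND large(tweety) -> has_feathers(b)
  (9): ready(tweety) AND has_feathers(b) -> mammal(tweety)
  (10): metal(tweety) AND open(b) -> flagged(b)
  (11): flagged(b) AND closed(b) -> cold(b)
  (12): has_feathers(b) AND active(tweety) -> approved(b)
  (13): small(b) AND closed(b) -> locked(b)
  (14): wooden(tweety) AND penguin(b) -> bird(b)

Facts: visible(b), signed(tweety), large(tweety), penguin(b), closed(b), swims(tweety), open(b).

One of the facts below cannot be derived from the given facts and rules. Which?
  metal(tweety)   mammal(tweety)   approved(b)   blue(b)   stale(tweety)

Round 1 fires (2), (6), giving red(b), stale(tweety).
Round 2 fires (3), giving blue(b).
Round 3 fires (5), giving metal(tweety).
Round 4 fires (10), giving flagged(b).
Round 5 fires (8), (11), giving has_feathers(b), cold(b).
Round 6 fires (4), giving active(tweety).
Round 7 fires (12), giving approved(b).
Derived: metal(tweety) (round 3), blue(b) (round 2), stale(tweety) (round 1), approved(b) (round 7). mammal(tweety) never appears in any round.

mammal(tweety)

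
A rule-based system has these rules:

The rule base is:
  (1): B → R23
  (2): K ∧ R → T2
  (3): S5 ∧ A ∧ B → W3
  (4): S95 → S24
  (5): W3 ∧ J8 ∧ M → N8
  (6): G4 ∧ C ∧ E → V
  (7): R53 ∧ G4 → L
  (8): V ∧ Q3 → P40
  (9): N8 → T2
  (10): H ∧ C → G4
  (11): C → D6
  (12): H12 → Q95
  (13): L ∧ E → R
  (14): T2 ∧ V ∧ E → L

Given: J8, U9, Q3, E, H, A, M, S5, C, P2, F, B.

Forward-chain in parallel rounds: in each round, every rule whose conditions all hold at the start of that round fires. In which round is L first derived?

4

Round 1: (1) [B → R23]; (3) [S5 ∧ A ∧ B → W3]; (10) [H ∧ C → G4]; (11) [C → D6]. Adds R23, W3, G4, D6.
Round 2: (5) [W3 ∧ J8 ∧ M → N8]; (6) [G4 ∧ C ∧ E → V]. Adds N8, V.
Round 3: (8) [V ∧ Q3 → P40]; (9) [N8 → T2]. Adds P40, T2.
Round 4: (14) [T2 ∧ V ∧ E → L]. Adds L.
L first appears in round 4.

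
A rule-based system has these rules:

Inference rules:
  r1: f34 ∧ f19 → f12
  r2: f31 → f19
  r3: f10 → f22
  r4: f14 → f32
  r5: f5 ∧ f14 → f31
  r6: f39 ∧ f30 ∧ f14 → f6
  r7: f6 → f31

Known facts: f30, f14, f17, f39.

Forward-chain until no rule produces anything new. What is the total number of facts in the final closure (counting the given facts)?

8

Round 1 — r4, r6, derive f32, f6.
Round 2 — r7, derive f31.
Round 3 — r2, derive f19.
Closure: {f14, f17, f19, f30, f31, f32, f39, f6} — 8 facts.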